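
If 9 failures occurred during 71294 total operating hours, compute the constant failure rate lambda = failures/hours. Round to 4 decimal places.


failures = 9
total_hours = 71294
lambda = 9 / 71294
lambda = 0.0001

0.0001


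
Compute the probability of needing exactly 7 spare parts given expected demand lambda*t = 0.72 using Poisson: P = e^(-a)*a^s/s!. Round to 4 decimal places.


a = 0.72, s = 7
e^(-a) = e^(-0.72) = 0.4868
a^s = 0.72^7 = 0.1003
s! = 5040
P = 0.4868 * 0.1003 / 5040
P = 0.0

0.0


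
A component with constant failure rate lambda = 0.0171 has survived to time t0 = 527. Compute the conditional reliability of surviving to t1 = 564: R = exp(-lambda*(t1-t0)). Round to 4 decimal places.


lambda = 0.0171
t0 = 527, t1 = 564
t1 - t0 = 37
lambda * (t1-t0) = 0.0171 * 37 = 0.6327
R = exp(-0.6327)
R = 0.5312

0.5312


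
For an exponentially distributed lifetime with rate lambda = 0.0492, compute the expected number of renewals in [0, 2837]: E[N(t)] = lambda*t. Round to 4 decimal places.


lambda = 0.0492
t = 2837
E[N(t)] = lambda * t
E[N(t)] = 0.0492 * 2837
E[N(t)] = 139.5804

139.5804


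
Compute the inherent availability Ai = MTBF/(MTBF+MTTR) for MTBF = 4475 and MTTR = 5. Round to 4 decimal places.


MTBF = 4475
MTTR = 5
MTBF + MTTR = 4480
Ai = 4475 / 4480
Ai = 0.9989

0.9989


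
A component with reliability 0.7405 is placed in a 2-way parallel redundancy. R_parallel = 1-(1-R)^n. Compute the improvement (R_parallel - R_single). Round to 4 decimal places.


R_single = 0.7405, n = 2
1 - R_single = 0.2595
(1 - R_single)^n = 0.2595^2 = 0.0673
R_parallel = 1 - 0.0673 = 0.9327
Improvement = 0.9327 - 0.7405
Improvement = 0.1922

0.1922


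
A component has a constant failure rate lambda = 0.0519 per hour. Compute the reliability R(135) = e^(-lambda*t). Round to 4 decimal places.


lambda = 0.0519
t = 135
lambda * t = 7.0065
R(t) = e^(-7.0065)
R(t) = 0.0009

0.0009


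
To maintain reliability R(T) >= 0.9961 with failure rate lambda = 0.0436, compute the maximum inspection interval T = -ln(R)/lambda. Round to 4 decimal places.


R_target = 0.9961
lambda = 0.0436
-ln(0.9961) = 0.0039
T = 0.0039 / 0.0436
T = 0.0896

0.0896


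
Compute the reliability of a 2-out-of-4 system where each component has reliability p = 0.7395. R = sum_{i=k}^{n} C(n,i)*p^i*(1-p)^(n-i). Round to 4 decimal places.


k = 2, n = 4, p = 0.7395
i=2: C(4,2)=6 * 0.7395^2 * 0.2605^2 = 0.2227
i=3: C(4,3)=4 * 0.7395^3 * 0.2605^1 = 0.4214
i=4: C(4,4)=1 * 0.7395^4 * 0.2605^0 = 0.2991
R = sum of terms = 0.9431

0.9431


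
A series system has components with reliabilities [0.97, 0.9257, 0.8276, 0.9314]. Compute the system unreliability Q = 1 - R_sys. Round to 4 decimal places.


Components: [0.97, 0.9257, 0.8276, 0.9314]
After component 1: product = 0.97
After component 2: product = 0.8979
After component 3: product = 0.7431
After component 4: product = 0.6921
R_sys = 0.6921
Q = 1 - 0.6921 = 0.3079

0.3079


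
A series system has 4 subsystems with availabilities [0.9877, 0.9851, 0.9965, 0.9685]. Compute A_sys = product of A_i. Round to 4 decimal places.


Subsystems: [0.9877, 0.9851, 0.9965, 0.9685]
After subsystem 1 (A=0.9877): product = 0.9877
After subsystem 2 (A=0.9851): product = 0.973
After subsystem 3 (A=0.9965): product = 0.9696
After subsystem 4 (A=0.9685): product = 0.939
A_sys = 0.939

0.939


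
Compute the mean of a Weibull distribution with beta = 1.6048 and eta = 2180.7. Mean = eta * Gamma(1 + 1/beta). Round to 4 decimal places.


beta = 1.6048, eta = 2180.7
1/beta = 0.6231
1 + 1/beta = 1.6231
Gamma(1.6231) = 0.8963
Mean = 2180.7 * 0.8963
Mean = 1954.6241

1954.6241


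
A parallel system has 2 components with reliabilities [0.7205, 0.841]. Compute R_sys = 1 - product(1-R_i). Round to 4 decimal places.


Components: [0.7205, 0.841]
(1 - 0.7205) = 0.2795, running product = 0.2795
(1 - 0.841) = 0.159, running product = 0.0444
Product of (1-R_i) = 0.0444
R_sys = 1 - 0.0444 = 0.9556

0.9556


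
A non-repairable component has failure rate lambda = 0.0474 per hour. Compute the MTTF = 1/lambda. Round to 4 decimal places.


lambda = 0.0474
MTTF = 1 / 0.0474
MTTF = 21.097

21.097


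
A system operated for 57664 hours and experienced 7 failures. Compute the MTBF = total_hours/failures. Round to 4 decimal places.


total_hours = 57664
failures = 7
MTBF = 57664 / 7
MTBF = 8237.7143

8237.7143


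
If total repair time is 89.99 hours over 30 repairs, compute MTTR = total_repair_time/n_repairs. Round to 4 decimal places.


total_repair_time = 89.99
n_repairs = 30
MTTR = 89.99 / 30
MTTR = 2.9997

2.9997


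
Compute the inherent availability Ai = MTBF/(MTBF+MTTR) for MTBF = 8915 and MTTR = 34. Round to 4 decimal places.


MTBF = 8915
MTTR = 34
MTBF + MTTR = 8949
Ai = 8915 / 8949
Ai = 0.9962

0.9962


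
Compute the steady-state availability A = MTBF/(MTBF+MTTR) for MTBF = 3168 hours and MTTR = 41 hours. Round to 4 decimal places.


MTBF = 3168
MTTR = 41
MTBF + MTTR = 3209
A = 3168 / 3209
A = 0.9872

0.9872


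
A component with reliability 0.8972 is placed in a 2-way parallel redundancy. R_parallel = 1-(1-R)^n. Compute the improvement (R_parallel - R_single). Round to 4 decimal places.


R_single = 0.8972, n = 2
1 - R_single = 0.1028
(1 - R_single)^n = 0.1028^2 = 0.0106
R_parallel = 1 - 0.0106 = 0.9894
Improvement = 0.9894 - 0.8972
Improvement = 0.0922

0.0922


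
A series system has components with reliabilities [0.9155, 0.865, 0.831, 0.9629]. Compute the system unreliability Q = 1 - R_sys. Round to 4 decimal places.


Components: [0.9155, 0.865, 0.831, 0.9629]
After component 1: product = 0.9155
After component 2: product = 0.7919
After component 3: product = 0.6581
After component 4: product = 0.6337
R_sys = 0.6337
Q = 1 - 0.6337 = 0.3663

0.3663


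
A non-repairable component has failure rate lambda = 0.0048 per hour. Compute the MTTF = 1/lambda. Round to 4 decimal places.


lambda = 0.0048
MTTF = 1 / 0.0048
MTTF = 208.3333

208.3333


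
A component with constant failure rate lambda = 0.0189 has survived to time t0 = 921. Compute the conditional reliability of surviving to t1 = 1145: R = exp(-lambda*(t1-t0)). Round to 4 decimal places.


lambda = 0.0189
t0 = 921, t1 = 1145
t1 - t0 = 224
lambda * (t1-t0) = 0.0189 * 224 = 4.2336
R = exp(-4.2336)
R = 0.0145

0.0145


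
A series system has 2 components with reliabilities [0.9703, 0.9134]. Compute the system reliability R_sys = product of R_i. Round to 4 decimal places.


Components: [0.9703, 0.9134]
After component 1 (R=0.9703): product = 0.9703
After component 2 (R=0.9134): product = 0.8863
R_sys = 0.8863

0.8863


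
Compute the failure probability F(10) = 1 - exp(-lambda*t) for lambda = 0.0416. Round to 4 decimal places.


lambda = 0.0416, t = 10
lambda * t = 0.416
exp(-0.416) = 0.6597
F(t) = 1 - 0.6597
F(t) = 0.3403

0.3403


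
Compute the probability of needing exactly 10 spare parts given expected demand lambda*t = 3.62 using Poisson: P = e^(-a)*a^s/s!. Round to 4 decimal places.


a = 3.62, s = 10
e^(-a) = e^(-3.62) = 0.0268
a^s = 3.62^10 = 386443.2317
s! = 3628800
P = 0.0268 * 386443.2317 / 3628800
P = 0.0029

0.0029


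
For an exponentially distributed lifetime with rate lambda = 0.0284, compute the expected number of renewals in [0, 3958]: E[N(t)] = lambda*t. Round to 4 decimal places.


lambda = 0.0284
t = 3958
E[N(t)] = lambda * t
E[N(t)] = 0.0284 * 3958
E[N(t)] = 112.4072

112.4072


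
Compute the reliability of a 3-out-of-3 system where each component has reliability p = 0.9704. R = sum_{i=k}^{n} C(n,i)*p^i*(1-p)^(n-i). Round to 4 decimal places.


k = 3, n = 3, p = 0.9704
i=3: C(3,3)=1 * 0.9704^3 * 0.0296^0 = 0.9138
R = sum of terms = 0.9138

0.9138


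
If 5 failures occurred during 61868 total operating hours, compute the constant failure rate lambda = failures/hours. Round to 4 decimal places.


failures = 5
total_hours = 61868
lambda = 5 / 61868
lambda = 0.0001

0.0001


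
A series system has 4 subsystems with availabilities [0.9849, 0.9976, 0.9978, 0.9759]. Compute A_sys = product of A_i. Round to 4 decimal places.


Subsystems: [0.9849, 0.9976, 0.9978, 0.9759]
After subsystem 1 (A=0.9849): product = 0.9849
After subsystem 2 (A=0.9976): product = 0.9825
After subsystem 3 (A=0.9978): product = 0.9804
After subsystem 4 (A=0.9759): product = 0.9567
A_sys = 0.9567

0.9567


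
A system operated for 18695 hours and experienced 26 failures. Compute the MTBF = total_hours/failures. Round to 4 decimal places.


total_hours = 18695
failures = 26
MTBF = 18695 / 26
MTBF = 719.0385

719.0385


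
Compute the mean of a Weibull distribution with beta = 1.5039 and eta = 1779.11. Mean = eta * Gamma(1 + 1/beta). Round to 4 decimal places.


beta = 1.5039, eta = 1779.11
1/beta = 0.6649
1 + 1/beta = 1.6649
Gamma(1.6649) = 0.9025
Mean = 1779.11 * 0.9025
Mean = 1605.5805

1605.5805


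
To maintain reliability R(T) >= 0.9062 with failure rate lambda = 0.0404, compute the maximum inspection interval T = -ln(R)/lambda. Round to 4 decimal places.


R_target = 0.9062
lambda = 0.0404
-ln(0.9062) = 0.0985
T = 0.0985 / 0.0404
T = 2.438

2.438


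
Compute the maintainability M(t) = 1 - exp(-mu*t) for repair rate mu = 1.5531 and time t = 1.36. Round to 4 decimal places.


mu = 1.5531, t = 1.36
mu * t = 1.5531 * 1.36 = 2.1122
exp(-2.1122) = 0.121
M(t) = 1 - 0.121
M(t) = 0.879

0.879


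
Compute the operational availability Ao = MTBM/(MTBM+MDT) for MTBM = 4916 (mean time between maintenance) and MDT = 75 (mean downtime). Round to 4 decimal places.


MTBM = 4916
MDT = 75
MTBM + MDT = 4991
Ao = 4916 / 4991
Ao = 0.985

0.985


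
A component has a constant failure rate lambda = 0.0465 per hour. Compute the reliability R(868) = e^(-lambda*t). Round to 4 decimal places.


lambda = 0.0465
t = 868
lambda * t = 40.362
R(t) = e^(-40.362)
R(t) = 0.0

0.0


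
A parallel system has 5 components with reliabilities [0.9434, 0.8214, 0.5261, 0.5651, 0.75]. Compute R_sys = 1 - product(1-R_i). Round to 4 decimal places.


Components: [0.9434, 0.8214, 0.5261, 0.5651, 0.75]
(1 - 0.9434) = 0.0566, running product = 0.0566
(1 - 0.8214) = 0.1786, running product = 0.0101
(1 - 0.5261) = 0.4739, running product = 0.0048
(1 - 0.5651) = 0.4349, running product = 0.0021
(1 - 0.75) = 0.25, running product = 0.0005
Product of (1-R_i) = 0.0005
R_sys = 1 - 0.0005 = 0.9995

0.9995


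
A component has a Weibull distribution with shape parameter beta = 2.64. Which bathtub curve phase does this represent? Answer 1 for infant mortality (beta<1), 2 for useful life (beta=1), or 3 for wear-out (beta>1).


beta = 2.64
Compare beta to 1:
beta < 1 => infant mortality (phase 1)
beta = 1 => useful life (phase 2)
beta > 1 => wear-out (phase 3)
Since beta = 2.64, this is wear-out (increasing failure rate)
Phase = 3

3


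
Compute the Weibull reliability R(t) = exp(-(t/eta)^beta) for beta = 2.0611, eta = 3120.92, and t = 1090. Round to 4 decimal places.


beta = 2.0611, eta = 3120.92, t = 1090
t/eta = 1090 / 3120.92 = 0.3493
(t/eta)^beta = 0.3493^2.0611 = 0.1144
R(t) = exp(-0.1144)
R(t) = 0.8919

0.8919


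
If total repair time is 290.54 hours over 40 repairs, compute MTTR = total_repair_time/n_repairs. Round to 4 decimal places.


total_repair_time = 290.54
n_repairs = 40
MTTR = 290.54 / 40
MTTR = 7.2635

7.2635


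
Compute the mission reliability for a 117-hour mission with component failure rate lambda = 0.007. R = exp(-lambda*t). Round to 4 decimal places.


lambda = 0.007
mission_time = 117
lambda * t = 0.007 * 117 = 0.819
R = exp(-0.819)
R = 0.4409

0.4409


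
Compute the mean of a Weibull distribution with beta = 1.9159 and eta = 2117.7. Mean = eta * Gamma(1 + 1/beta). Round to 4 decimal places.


beta = 1.9159, eta = 2117.7
1/beta = 0.5219
1 + 1/beta = 1.5219
Gamma(1.5219) = 0.8871
Mean = 2117.7 * 0.8871
Mean = 1878.6866

1878.6866


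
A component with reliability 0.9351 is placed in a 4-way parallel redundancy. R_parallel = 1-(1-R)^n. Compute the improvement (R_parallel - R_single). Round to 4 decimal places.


R_single = 0.9351, n = 4
1 - R_single = 0.0649
(1 - R_single)^n = 0.0649^4 = 0.0
R_parallel = 1 - 0.0 = 1.0
Improvement = 1.0 - 0.9351
Improvement = 0.0649

0.0649


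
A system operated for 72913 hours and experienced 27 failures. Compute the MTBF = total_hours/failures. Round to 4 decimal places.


total_hours = 72913
failures = 27
MTBF = 72913 / 27
MTBF = 2700.4815

2700.4815


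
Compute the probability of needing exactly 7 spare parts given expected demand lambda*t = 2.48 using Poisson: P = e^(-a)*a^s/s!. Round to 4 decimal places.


a = 2.48, s = 7
e^(-a) = e^(-2.48) = 0.0837
a^s = 2.48^7 = 576.9813
s! = 5040
P = 0.0837 * 576.9813 / 5040
P = 0.0096

0.0096


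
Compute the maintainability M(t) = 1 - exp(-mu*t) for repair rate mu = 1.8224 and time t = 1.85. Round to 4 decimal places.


mu = 1.8224, t = 1.85
mu * t = 1.8224 * 1.85 = 3.3714
exp(-3.3714) = 0.0343
M(t) = 1 - 0.0343
M(t) = 0.9657

0.9657


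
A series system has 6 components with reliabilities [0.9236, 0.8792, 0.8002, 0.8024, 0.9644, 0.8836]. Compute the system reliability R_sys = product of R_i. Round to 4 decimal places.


Components: [0.9236, 0.8792, 0.8002, 0.8024, 0.9644, 0.8836]
After component 1 (R=0.9236): product = 0.9236
After component 2 (R=0.8792): product = 0.812
After component 3 (R=0.8002): product = 0.6498
After component 4 (R=0.8024): product = 0.5214
After component 5 (R=0.9644): product = 0.5028
After component 6 (R=0.8836): product = 0.4443
R_sys = 0.4443

0.4443


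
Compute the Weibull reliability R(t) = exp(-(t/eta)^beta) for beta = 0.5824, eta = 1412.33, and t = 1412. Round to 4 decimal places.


beta = 0.5824, eta = 1412.33, t = 1412
t/eta = 1412 / 1412.33 = 0.9998
(t/eta)^beta = 0.9998^0.5824 = 0.9999
R(t) = exp(-0.9999)
R(t) = 0.3679

0.3679


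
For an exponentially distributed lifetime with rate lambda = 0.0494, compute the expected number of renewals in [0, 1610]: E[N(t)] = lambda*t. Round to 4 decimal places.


lambda = 0.0494
t = 1610
E[N(t)] = lambda * t
E[N(t)] = 0.0494 * 1610
E[N(t)] = 79.534

79.534


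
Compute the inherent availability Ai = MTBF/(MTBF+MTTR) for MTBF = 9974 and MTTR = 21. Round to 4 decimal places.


MTBF = 9974
MTTR = 21
MTBF + MTTR = 9995
Ai = 9974 / 9995
Ai = 0.9979

0.9979


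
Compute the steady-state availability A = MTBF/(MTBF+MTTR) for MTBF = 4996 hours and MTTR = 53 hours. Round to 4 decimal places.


MTBF = 4996
MTTR = 53
MTBF + MTTR = 5049
A = 4996 / 5049
A = 0.9895

0.9895


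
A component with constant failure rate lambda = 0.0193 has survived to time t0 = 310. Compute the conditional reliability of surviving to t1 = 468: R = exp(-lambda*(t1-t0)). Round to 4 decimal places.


lambda = 0.0193
t0 = 310, t1 = 468
t1 - t0 = 158
lambda * (t1-t0) = 0.0193 * 158 = 3.0494
R = exp(-3.0494)
R = 0.0474

0.0474


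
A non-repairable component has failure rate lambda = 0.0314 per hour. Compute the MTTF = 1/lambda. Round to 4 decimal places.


lambda = 0.0314
MTTF = 1 / 0.0314
MTTF = 31.8471

31.8471


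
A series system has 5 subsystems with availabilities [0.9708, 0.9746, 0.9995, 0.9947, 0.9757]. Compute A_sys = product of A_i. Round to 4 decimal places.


Subsystems: [0.9708, 0.9746, 0.9995, 0.9947, 0.9757]
After subsystem 1 (A=0.9708): product = 0.9708
After subsystem 2 (A=0.9746): product = 0.9461
After subsystem 3 (A=0.9995): product = 0.9457
After subsystem 4 (A=0.9947): product = 0.9407
After subsystem 5 (A=0.9757): product = 0.9178
A_sys = 0.9178

0.9178


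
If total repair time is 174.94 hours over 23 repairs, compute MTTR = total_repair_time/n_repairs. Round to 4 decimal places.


total_repair_time = 174.94
n_repairs = 23
MTTR = 174.94 / 23
MTTR = 7.6061

7.6061


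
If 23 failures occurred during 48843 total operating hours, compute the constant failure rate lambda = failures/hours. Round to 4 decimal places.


failures = 23
total_hours = 48843
lambda = 23 / 48843
lambda = 0.0005

0.0005


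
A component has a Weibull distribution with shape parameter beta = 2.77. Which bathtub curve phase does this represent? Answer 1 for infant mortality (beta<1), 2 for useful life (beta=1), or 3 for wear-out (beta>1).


beta = 2.77
Compare beta to 1:
beta < 1 => infant mortality (phase 1)
beta = 1 => useful life (phase 2)
beta > 1 => wear-out (phase 3)
Since beta = 2.77, this is wear-out (increasing failure rate)
Phase = 3

3


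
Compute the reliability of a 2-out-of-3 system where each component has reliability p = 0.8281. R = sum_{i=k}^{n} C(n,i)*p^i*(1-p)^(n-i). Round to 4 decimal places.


k = 2, n = 3, p = 0.8281
i=2: C(3,2)=3 * 0.8281^2 * 0.1719^1 = 0.3536
i=3: C(3,3)=1 * 0.8281^3 * 0.1719^0 = 0.5679
R = sum of terms = 0.9215

0.9215


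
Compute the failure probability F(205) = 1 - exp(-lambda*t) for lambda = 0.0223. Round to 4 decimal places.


lambda = 0.0223, t = 205
lambda * t = 4.5715
exp(-4.5715) = 0.0103
F(t) = 1 - 0.0103
F(t) = 0.9897

0.9897


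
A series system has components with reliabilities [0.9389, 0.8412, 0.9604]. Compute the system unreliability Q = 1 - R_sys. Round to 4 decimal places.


Components: [0.9389, 0.8412, 0.9604]
After component 1: product = 0.9389
After component 2: product = 0.7898
After component 3: product = 0.7585
R_sys = 0.7585
Q = 1 - 0.7585 = 0.2415

0.2415


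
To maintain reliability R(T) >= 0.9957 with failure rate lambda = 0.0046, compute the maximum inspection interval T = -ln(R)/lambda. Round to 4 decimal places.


R_target = 0.9957
lambda = 0.0046
-ln(0.9957) = 0.0043
T = 0.0043 / 0.0046
T = 0.9368

0.9368


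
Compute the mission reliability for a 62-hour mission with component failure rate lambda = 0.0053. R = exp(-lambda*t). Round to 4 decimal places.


lambda = 0.0053
mission_time = 62
lambda * t = 0.0053 * 62 = 0.3286
R = exp(-0.3286)
R = 0.7199

0.7199


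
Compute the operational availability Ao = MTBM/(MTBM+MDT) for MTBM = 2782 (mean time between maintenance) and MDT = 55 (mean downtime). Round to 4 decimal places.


MTBM = 2782
MDT = 55
MTBM + MDT = 2837
Ao = 2782 / 2837
Ao = 0.9806

0.9806


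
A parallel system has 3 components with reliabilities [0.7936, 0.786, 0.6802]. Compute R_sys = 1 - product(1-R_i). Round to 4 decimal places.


Components: [0.7936, 0.786, 0.6802]
(1 - 0.7936) = 0.2064, running product = 0.2064
(1 - 0.786) = 0.214, running product = 0.0442
(1 - 0.6802) = 0.3198, running product = 0.0141
Product of (1-R_i) = 0.0141
R_sys = 1 - 0.0141 = 0.9859

0.9859


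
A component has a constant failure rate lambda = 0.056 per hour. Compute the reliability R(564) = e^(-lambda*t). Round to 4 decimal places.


lambda = 0.056
t = 564
lambda * t = 31.584
R(t) = e^(-31.584)
R(t) = 0.0

0.0


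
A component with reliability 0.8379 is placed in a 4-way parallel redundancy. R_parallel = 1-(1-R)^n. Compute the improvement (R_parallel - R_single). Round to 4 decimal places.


R_single = 0.8379, n = 4
1 - R_single = 0.1621
(1 - R_single)^n = 0.1621^4 = 0.0007
R_parallel = 1 - 0.0007 = 0.9993
Improvement = 0.9993 - 0.8379
Improvement = 0.1614

0.1614


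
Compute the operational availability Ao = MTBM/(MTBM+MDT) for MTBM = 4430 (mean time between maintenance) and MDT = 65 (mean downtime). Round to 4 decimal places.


MTBM = 4430
MDT = 65
MTBM + MDT = 4495
Ao = 4430 / 4495
Ao = 0.9855

0.9855


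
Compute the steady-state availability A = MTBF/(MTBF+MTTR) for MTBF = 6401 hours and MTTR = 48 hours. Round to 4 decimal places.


MTBF = 6401
MTTR = 48
MTBF + MTTR = 6449
A = 6401 / 6449
A = 0.9926

0.9926


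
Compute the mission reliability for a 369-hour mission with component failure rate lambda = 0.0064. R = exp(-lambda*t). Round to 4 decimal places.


lambda = 0.0064
mission_time = 369
lambda * t = 0.0064 * 369 = 2.3616
R = exp(-2.3616)
R = 0.0943

0.0943


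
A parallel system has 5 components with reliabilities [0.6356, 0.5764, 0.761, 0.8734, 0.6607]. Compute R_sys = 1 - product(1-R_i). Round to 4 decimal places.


Components: [0.6356, 0.5764, 0.761, 0.8734, 0.6607]
(1 - 0.6356) = 0.3644, running product = 0.3644
(1 - 0.5764) = 0.4236, running product = 0.1544
(1 - 0.761) = 0.239, running product = 0.0369
(1 - 0.8734) = 0.1266, running product = 0.0047
(1 - 0.6607) = 0.3393, running product = 0.0016
Product of (1-R_i) = 0.0016
R_sys = 1 - 0.0016 = 0.9984

0.9984


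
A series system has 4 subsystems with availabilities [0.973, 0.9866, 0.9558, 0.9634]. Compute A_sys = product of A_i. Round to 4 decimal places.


Subsystems: [0.973, 0.9866, 0.9558, 0.9634]
After subsystem 1 (A=0.973): product = 0.973
After subsystem 2 (A=0.9866): product = 0.96
After subsystem 3 (A=0.9558): product = 0.9175
After subsystem 4 (A=0.9634): product = 0.8839
A_sys = 0.8839

0.8839


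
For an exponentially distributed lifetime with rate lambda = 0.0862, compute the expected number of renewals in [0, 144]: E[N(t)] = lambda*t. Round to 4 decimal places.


lambda = 0.0862
t = 144
E[N(t)] = lambda * t
E[N(t)] = 0.0862 * 144
E[N(t)] = 12.4128

12.4128


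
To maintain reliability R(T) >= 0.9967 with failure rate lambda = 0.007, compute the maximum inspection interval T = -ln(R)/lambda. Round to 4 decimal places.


R_target = 0.9967
lambda = 0.007
-ln(0.9967) = 0.0033
T = 0.0033 / 0.007
T = 0.4722

0.4722


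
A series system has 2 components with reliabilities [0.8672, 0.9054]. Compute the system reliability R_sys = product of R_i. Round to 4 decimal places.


Components: [0.8672, 0.9054]
After component 1 (R=0.8672): product = 0.8672
After component 2 (R=0.9054): product = 0.7852
R_sys = 0.7852

0.7852


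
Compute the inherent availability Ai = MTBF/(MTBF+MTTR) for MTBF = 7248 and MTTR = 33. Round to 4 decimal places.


MTBF = 7248
MTTR = 33
MTBF + MTTR = 7281
Ai = 7248 / 7281
Ai = 0.9955

0.9955


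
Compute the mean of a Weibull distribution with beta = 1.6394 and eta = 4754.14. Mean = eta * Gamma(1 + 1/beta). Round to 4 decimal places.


beta = 1.6394, eta = 4754.14
1/beta = 0.61
1 + 1/beta = 1.61
Gamma(1.61) = 0.8947
Mean = 4754.14 * 0.8947
Mean = 4253.425

4253.425


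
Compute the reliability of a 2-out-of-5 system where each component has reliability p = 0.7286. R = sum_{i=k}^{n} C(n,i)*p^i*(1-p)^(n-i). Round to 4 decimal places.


k = 2, n = 5, p = 0.7286
i=2: C(5,2)=10 * 0.7286^2 * 0.2714^3 = 0.1061
i=3: C(5,3)=10 * 0.7286^3 * 0.2714^2 = 0.2849
i=4: C(5,4)=5 * 0.7286^4 * 0.2714^1 = 0.3824
i=5: C(5,5)=1 * 0.7286^5 * 0.2714^0 = 0.2053
R = sum of terms = 0.9788

0.9788


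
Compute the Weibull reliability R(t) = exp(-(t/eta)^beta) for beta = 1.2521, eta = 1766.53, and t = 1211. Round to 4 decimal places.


beta = 1.2521, eta = 1766.53, t = 1211
t/eta = 1211 / 1766.53 = 0.6855
(t/eta)^beta = 0.6855^1.2521 = 0.6233
R(t) = exp(-0.6233)
R(t) = 0.5362

0.5362


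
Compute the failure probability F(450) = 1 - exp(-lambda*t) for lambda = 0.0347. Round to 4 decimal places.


lambda = 0.0347, t = 450
lambda * t = 15.615
exp(-15.615) = 0.0
F(t) = 1 - 0.0
F(t) = 1.0

1.0


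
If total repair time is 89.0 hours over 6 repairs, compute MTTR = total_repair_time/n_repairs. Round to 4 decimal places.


total_repair_time = 89.0
n_repairs = 6
MTTR = 89.0 / 6
MTTR = 14.8333

14.8333


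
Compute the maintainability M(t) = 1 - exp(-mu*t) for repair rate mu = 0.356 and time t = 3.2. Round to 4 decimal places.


mu = 0.356, t = 3.2
mu * t = 0.356 * 3.2 = 1.1392
exp(-1.1392) = 0.3201
M(t) = 1 - 0.3201
M(t) = 0.6799

0.6799


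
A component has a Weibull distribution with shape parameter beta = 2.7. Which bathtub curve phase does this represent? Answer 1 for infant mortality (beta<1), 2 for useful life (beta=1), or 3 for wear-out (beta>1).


beta = 2.7
Compare beta to 1:
beta < 1 => infant mortality (phase 1)
beta = 1 => useful life (phase 2)
beta > 1 => wear-out (phase 3)
Since beta = 2.7, this is wear-out (increasing failure rate)
Phase = 3

3


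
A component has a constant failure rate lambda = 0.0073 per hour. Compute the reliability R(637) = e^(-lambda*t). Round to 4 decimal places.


lambda = 0.0073
t = 637
lambda * t = 4.6501
R(t) = e^(-4.6501)
R(t) = 0.0096

0.0096


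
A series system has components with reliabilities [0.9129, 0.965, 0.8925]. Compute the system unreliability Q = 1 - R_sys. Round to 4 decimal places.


Components: [0.9129, 0.965, 0.8925]
After component 1: product = 0.9129
After component 2: product = 0.8809
After component 3: product = 0.7862
R_sys = 0.7862
Q = 1 - 0.7862 = 0.2138

0.2138


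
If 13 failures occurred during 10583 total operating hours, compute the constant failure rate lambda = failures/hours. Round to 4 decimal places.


failures = 13
total_hours = 10583
lambda = 13 / 10583
lambda = 0.0012

0.0012


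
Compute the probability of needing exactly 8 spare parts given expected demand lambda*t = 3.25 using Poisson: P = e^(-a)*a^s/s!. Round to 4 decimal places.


a = 3.25, s = 8
e^(-a) = e^(-3.25) = 0.0388
a^s = 3.25^8 = 12447.063
s! = 40320
P = 0.0388 * 12447.063 / 40320
P = 0.012

0.012


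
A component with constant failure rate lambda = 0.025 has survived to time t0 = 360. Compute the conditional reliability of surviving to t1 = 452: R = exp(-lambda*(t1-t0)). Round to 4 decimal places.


lambda = 0.025
t0 = 360, t1 = 452
t1 - t0 = 92
lambda * (t1-t0) = 0.025 * 92 = 2.3
R = exp(-2.3)
R = 0.1003

0.1003


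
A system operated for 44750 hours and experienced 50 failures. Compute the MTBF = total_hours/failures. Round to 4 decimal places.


total_hours = 44750
failures = 50
MTBF = 44750 / 50
MTBF = 895.0

895.0


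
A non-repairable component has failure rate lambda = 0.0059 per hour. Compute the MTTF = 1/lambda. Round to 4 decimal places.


lambda = 0.0059
MTTF = 1 / 0.0059
MTTF = 169.4915

169.4915


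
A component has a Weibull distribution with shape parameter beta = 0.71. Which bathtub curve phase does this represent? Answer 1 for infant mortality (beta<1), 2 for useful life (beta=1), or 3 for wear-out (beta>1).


beta = 0.71
Compare beta to 1:
beta < 1 => infant mortality (phase 1)
beta = 1 => useful life (phase 2)
beta > 1 => wear-out (phase 3)
Since beta = 0.71, this is infant mortality (decreasing failure rate)
Phase = 1

1


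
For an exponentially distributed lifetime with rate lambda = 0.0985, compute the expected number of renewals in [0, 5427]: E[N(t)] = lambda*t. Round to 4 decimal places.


lambda = 0.0985
t = 5427
E[N(t)] = lambda * t
E[N(t)] = 0.0985 * 5427
E[N(t)] = 534.5595

534.5595


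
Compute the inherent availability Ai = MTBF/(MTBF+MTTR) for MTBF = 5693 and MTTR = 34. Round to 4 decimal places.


MTBF = 5693
MTTR = 34
MTBF + MTTR = 5727
Ai = 5693 / 5727
Ai = 0.9941

0.9941


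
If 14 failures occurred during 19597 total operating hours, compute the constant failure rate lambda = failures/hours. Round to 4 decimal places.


failures = 14
total_hours = 19597
lambda = 14 / 19597
lambda = 0.0007

0.0007


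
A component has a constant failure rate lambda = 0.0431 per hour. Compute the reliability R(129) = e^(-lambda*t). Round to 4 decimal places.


lambda = 0.0431
t = 129
lambda * t = 5.5599
R(t) = e^(-5.5599)
R(t) = 0.0038

0.0038


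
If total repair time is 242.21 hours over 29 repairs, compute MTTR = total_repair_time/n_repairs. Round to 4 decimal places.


total_repair_time = 242.21
n_repairs = 29
MTTR = 242.21 / 29
MTTR = 8.3521

8.3521


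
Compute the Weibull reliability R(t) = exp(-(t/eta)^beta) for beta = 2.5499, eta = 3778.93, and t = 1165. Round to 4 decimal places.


beta = 2.5499, eta = 3778.93, t = 1165
t/eta = 1165 / 3778.93 = 0.3083
(t/eta)^beta = 0.3083^2.5499 = 0.0498
R(t) = exp(-0.0498)
R(t) = 0.9515

0.9515


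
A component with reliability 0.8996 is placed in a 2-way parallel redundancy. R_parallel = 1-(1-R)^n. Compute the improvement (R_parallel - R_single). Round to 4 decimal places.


R_single = 0.8996, n = 2
1 - R_single = 0.1004
(1 - R_single)^n = 0.1004^2 = 0.0101
R_parallel = 1 - 0.0101 = 0.9899
Improvement = 0.9899 - 0.8996
Improvement = 0.0903

0.0903


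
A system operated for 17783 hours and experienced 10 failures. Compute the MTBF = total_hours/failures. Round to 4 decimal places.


total_hours = 17783
failures = 10
MTBF = 17783 / 10
MTBF = 1778.3

1778.3


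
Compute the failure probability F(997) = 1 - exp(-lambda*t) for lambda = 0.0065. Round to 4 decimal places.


lambda = 0.0065, t = 997
lambda * t = 6.4805
exp(-6.4805) = 0.0015
F(t) = 1 - 0.0015
F(t) = 0.9985

0.9985


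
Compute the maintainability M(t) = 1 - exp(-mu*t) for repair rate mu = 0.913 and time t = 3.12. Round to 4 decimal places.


mu = 0.913, t = 3.12
mu * t = 0.913 * 3.12 = 2.8486
exp(-2.8486) = 0.0579
M(t) = 1 - 0.0579
M(t) = 0.9421

0.9421


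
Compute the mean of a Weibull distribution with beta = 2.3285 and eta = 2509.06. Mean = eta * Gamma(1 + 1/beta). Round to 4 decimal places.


beta = 2.3285, eta = 2509.06
1/beta = 0.4295
1 + 1/beta = 1.4295
Gamma(1.4295) = 0.8861
Mean = 2509.06 * 0.8861
Mean = 2223.1556

2223.1556


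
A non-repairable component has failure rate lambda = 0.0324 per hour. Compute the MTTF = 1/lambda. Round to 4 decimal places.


lambda = 0.0324
MTTF = 1 / 0.0324
MTTF = 30.8642

30.8642


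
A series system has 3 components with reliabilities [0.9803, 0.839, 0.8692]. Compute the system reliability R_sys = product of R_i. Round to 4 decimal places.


Components: [0.9803, 0.839, 0.8692]
After component 1 (R=0.9803): product = 0.9803
After component 2 (R=0.839): product = 0.8225
After component 3 (R=0.8692): product = 0.7149
R_sys = 0.7149

0.7149


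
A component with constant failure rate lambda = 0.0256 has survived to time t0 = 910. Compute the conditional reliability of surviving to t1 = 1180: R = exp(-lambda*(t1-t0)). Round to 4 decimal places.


lambda = 0.0256
t0 = 910, t1 = 1180
t1 - t0 = 270
lambda * (t1-t0) = 0.0256 * 270 = 6.912
R = exp(-6.912)
R = 0.001

0.001


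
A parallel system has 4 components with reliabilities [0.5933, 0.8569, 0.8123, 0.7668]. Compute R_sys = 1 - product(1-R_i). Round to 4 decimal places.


Components: [0.5933, 0.8569, 0.8123, 0.7668]
(1 - 0.5933) = 0.4067, running product = 0.4067
(1 - 0.8569) = 0.1431, running product = 0.0582
(1 - 0.8123) = 0.1877, running product = 0.0109
(1 - 0.7668) = 0.2332, running product = 0.0025
Product of (1-R_i) = 0.0025
R_sys = 1 - 0.0025 = 0.9975

0.9975


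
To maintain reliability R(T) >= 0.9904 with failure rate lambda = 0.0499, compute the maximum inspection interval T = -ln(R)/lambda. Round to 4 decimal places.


R_target = 0.9904
lambda = 0.0499
-ln(0.9904) = 0.0096
T = 0.0096 / 0.0499
T = 0.1933

0.1933


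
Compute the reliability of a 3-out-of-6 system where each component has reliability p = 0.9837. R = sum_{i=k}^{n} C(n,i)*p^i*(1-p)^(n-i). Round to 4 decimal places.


k = 3, n = 6, p = 0.9837
i=3: C(6,3)=20 * 0.9837^3 * 0.0163^3 = 0.0001
i=4: C(6,4)=15 * 0.9837^4 * 0.0163^2 = 0.0037
i=5: C(6,5)=6 * 0.9837^5 * 0.0163^1 = 0.0901
i=6: C(6,6)=1 * 0.9837^6 * 0.0163^0 = 0.9061
R = sum of terms = 1.0

1.0


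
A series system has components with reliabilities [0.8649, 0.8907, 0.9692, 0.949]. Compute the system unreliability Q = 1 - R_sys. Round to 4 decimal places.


Components: [0.8649, 0.8907, 0.9692, 0.949]
After component 1: product = 0.8649
After component 2: product = 0.7704
After component 3: product = 0.7466
After component 4: product = 0.7086
R_sys = 0.7086
Q = 1 - 0.7086 = 0.2914

0.2914


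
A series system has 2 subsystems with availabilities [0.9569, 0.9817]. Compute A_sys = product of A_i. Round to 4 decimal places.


Subsystems: [0.9569, 0.9817]
After subsystem 1 (A=0.9569): product = 0.9569
After subsystem 2 (A=0.9817): product = 0.9394
A_sys = 0.9394

0.9394


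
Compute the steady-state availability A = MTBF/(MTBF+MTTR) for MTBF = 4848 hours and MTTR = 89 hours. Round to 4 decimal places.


MTBF = 4848
MTTR = 89
MTBF + MTTR = 4937
A = 4848 / 4937
A = 0.982

0.982


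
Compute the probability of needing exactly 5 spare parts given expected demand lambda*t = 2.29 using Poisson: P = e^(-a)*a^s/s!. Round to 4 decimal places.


a = 2.29, s = 5
e^(-a) = e^(-2.29) = 0.1013
a^s = 2.29^5 = 62.9763
s! = 120
P = 0.1013 * 62.9763 / 120
P = 0.0531

0.0531


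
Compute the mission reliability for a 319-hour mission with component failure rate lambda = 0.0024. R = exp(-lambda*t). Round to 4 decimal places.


lambda = 0.0024
mission_time = 319
lambda * t = 0.0024 * 319 = 0.7656
R = exp(-0.7656)
R = 0.4651

0.4651


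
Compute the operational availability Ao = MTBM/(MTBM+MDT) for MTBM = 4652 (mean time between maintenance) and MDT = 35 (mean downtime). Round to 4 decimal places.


MTBM = 4652
MDT = 35
MTBM + MDT = 4687
Ao = 4652 / 4687
Ao = 0.9925

0.9925


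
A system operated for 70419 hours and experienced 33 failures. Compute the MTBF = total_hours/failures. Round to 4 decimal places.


total_hours = 70419
failures = 33
MTBF = 70419 / 33
MTBF = 2133.9091

2133.9091


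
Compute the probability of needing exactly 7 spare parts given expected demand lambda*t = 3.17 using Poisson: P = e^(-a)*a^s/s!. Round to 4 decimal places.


a = 3.17, s = 7
e^(-a) = e^(-3.17) = 0.042
a^s = 3.17^7 = 3216.7317
s! = 5040
P = 0.042 * 3216.7317 / 5040
P = 0.0268

0.0268


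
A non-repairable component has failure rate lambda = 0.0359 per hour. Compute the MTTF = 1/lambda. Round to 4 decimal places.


lambda = 0.0359
MTTF = 1 / 0.0359
MTTF = 27.8552

27.8552


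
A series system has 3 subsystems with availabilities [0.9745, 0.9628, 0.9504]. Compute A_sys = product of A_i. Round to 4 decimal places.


Subsystems: [0.9745, 0.9628, 0.9504]
After subsystem 1 (A=0.9745): product = 0.9745
After subsystem 2 (A=0.9628): product = 0.9382
After subsystem 3 (A=0.9504): product = 0.8917
A_sys = 0.8917

0.8917


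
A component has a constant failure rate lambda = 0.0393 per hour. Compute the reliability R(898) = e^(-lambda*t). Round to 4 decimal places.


lambda = 0.0393
t = 898
lambda * t = 35.2914
R(t) = e^(-35.2914)
R(t) = 0.0

0.0


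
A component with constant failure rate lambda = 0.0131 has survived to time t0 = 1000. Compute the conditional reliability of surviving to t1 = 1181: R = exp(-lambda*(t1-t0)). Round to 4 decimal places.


lambda = 0.0131
t0 = 1000, t1 = 1181
t1 - t0 = 181
lambda * (t1-t0) = 0.0131 * 181 = 2.3711
R = exp(-2.3711)
R = 0.0934

0.0934


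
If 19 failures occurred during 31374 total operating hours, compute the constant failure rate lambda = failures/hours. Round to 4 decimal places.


failures = 19
total_hours = 31374
lambda = 19 / 31374
lambda = 0.0006

0.0006


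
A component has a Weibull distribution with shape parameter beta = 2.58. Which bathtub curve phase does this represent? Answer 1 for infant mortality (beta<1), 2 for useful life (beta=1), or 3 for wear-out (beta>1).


beta = 2.58
Compare beta to 1:
beta < 1 => infant mortality (phase 1)
beta = 1 => useful life (phase 2)
beta > 1 => wear-out (phase 3)
Since beta = 2.58, this is wear-out (increasing failure rate)
Phase = 3

3


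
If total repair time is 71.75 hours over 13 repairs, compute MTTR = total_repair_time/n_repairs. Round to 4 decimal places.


total_repair_time = 71.75
n_repairs = 13
MTTR = 71.75 / 13
MTTR = 5.5192

5.5192


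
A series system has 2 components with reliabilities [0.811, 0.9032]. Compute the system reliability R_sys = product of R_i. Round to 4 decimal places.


Components: [0.811, 0.9032]
After component 1 (R=0.811): product = 0.811
After component 2 (R=0.9032): product = 0.7325
R_sys = 0.7325

0.7325


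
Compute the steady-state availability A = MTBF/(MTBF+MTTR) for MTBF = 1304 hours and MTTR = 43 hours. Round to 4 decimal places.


MTBF = 1304
MTTR = 43
MTBF + MTTR = 1347
A = 1304 / 1347
A = 0.9681

0.9681


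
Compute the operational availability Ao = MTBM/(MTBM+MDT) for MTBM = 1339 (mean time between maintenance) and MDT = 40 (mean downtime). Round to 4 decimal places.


MTBM = 1339
MDT = 40
MTBM + MDT = 1379
Ao = 1339 / 1379
Ao = 0.971

0.971


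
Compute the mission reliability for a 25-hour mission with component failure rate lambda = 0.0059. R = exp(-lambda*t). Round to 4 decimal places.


lambda = 0.0059
mission_time = 25
lambda * t = 0.0059 * 25 = 0.1475
R = exp(-0.1475)
R = 0.8629

0.8629


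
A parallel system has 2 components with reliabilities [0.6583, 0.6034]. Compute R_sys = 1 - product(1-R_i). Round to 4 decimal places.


Components: [0.6583, 0.6034]
(1 - 0.6583) = 0.3417, running product = 0.3417
(1 - 0.6034) = 0.3966, running product = 0.1355
Product of (1-R_i) = 0.1355
R_sys = 1 - 0.1355 = 0.8645

0.8645


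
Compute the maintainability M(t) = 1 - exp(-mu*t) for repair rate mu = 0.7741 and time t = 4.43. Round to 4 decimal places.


mu = 0.7741, t = 4.43
mu * t = 0.7741 * 4.43 = 3.4293
exp(-3.4293) = 0.0324
M(t) = 1 - 0.0324
M(t) = 0.9676

0.9676


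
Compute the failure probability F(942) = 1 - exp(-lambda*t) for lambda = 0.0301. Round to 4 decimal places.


lambda = 0.0301, t = 942
lambda * t = 28.3542
exp(-28.3542) = 0.0
F(t) = 1 - 0.0
F(t) = 1.0

1.0


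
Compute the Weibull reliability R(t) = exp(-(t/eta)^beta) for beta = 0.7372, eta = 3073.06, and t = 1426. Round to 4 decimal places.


beta = 0.7372, eta = 3073.06, t = 1426
t/eta = 1426 / 3073.06 = 0.464
(t/eta)^beta = 0.464^0.7372 = 0.5678
R(t) = exp(-0.5678)
R(t) = 0.5668

0.5668


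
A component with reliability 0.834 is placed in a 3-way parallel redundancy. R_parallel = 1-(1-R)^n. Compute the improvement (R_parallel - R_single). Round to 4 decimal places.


R_single = 0.834, n = 3
1 - R_single = 0.166
(1 - R_single)^n = 0.166^3 = 0.0046
R_parallel = 1 - 0.0046 = 0.9954
Improvement = 0.9954 - 0.834
Improvement = 0.1614

0.1614


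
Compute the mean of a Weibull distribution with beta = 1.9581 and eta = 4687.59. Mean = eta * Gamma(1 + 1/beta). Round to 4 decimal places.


beta = 1.9581, eta = 4687.59
1/beta = 0.5107
1 + 1/beta = 1.5107
Gamma(1.5107) = 0.8866
Mean = 4687.59 * 0.8866
Mean = 4156.1123

4156.1123


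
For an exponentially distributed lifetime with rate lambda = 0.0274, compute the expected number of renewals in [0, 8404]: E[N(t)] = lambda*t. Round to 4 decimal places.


lambda = 0.0274
t = 8404
E[N(t)] = lambda * t
E[N(t)] = 0.0274 * 8404
E[N(t)] = 230.2696

230.2696


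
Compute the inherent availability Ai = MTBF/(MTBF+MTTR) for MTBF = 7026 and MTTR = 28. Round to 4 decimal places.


MTBF = 7026
MTTR = 28
MTBF + MTTR = 7054
Ai = 7026 / 7054
Ai = 0.996

0.996


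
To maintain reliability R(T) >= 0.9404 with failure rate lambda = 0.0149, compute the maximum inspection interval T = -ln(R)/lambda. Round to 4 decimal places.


R_target = 0.9404
lambda = 0.0149
-ln(0.9404) = 0.0614
T = 0.0614 / 0.0149
T = 4.1242

4.1242


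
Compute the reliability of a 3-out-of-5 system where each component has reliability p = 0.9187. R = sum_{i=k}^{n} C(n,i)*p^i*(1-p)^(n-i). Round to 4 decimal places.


k = 3, n = 5, p = 0.9187
i=3: C(5,3)=10 * 0.9187^3 * 0.0813^2 = 0.0513
i=4: C(5,4)=5 * 0.9187^4 * 0.0813^1 = 0.2896
i=5: C(5,5)=1 * 0.9187^5 * 0.0813^0 = 0.6544
R = sum of terms = 0.9953

0.9953


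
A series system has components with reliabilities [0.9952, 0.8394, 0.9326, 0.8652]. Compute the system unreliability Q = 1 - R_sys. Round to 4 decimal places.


Components: [0.9952, 0.8394, 0.9326, 0.8652]
After component 1: product = 0.9952
After component 2: product = 0.8354
After component 3: product = 0.7791
After component 4: product = 0.674
R_sys = 0.674
Q = 1 - 0.674 = 0.326

0.326


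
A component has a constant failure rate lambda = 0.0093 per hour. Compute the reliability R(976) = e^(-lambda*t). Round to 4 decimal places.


lambda = 0.0093
t = 976
lambda * t = 9.0768
R(t) = e^(-9.0768)
R(t) = 0.0001

0.0001
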